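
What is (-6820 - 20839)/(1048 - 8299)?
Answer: 27659/7251 ≈ 3.8145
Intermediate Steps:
(-6820 - 20839)/(1048 - 8299) = -27659/(-7251) = -27659*(-1/7251) = 27659/7251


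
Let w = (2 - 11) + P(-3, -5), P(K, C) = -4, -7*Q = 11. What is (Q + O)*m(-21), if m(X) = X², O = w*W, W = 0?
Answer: -693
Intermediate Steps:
Q = -11/7 (Q = -⅐*11 = -11/7 ≈ -1.5714)
w = -13 (w = (2 - 11) - 4 = -9 - 4 = -13)
O = 0 (O = -13*0 = 0)
(Q + O)*m(-21) = (-11/7 + 0)*(-21)² = -11/7*441 = -693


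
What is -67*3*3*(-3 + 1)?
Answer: 1206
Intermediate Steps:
-67*3*3*(-3 + 1) = -603*(-2) = -67*(-18) = 1206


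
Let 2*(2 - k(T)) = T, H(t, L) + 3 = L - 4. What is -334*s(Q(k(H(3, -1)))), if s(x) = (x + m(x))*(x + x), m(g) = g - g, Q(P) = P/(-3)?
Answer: -2672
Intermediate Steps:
H(t, L) = -7 + L (H(t, L) = -3 + (L - 4) = -3 + (-4 + L) = -7 + L)
k(T) = 2 - T/2
Q(P) = -P/3 (Q(P) = P*(-⅓) = -P/3)
m(g) = 0
s(x) = 2*x² (s(x) = (x + 0)*(x + x) = x*(2*x) = 2*x²)
-334*s(Q(k(H(3, -1)))) = -668*(-(2 - (-7 - 1)/2)/3)² = -668*(-(2 - ½*(-8))/3)² = -668*(-(2 + 4)/3)² = -668*(-⅓*6)² = -668*(-2)² = -668*4 = -334*8 = -2672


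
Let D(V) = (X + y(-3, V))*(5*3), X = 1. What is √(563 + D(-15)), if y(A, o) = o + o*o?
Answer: 4*√233 ≈ 61.057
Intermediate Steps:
y(A, o) = o + o²
D(V) = 15 + 15*V*(1 + V) (D(V) = (1 + V*(1 + V))*(5*3) = (1 + V*(1 + V))*15 = 15 + 15*V*(1 + V))
√(563 + D(-15)) = √(563 + (15 + 15*(-15)*(1 - 15))) = √(563 + (15 + 15*(-15)*(-14))) = √(563 + (15 + 3150)) = √(563 + 3165) = √3728 = 4*√233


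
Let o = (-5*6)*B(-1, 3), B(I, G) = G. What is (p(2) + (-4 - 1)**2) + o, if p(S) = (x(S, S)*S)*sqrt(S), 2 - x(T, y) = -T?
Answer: -65 + 8*sqrt(2) ≈ -53.686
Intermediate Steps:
x(T, y) = 2 + T (x(T, y) = 2 - (-1)*T = 2 + T)
p(S) = S**(3/2)*(2 + S) (p(S) = ((2 + S)*S)*sqrt(S) = (S*(2 + S))*sqrt(S) = S**(3/2)*(2 + S))
o = -90 (o = -5*6*3 = -30*3 = -90)
(p(2) + (-4 - 1)**2) + o = (2**(3/2)*(2 + 2) + (-4 - 1)**2) - 90 = ((2*sqrt(2))*4 + (-5)**2) - 90 = (8*sqrt(2) + 25) - 90 = (25 + 8*sqrt(2)) - 90 = -65 + 8*sqrt(2)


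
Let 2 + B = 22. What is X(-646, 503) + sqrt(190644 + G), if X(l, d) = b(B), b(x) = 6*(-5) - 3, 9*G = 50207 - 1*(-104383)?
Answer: -33 + sqrt(1870386)/3 ≈ 422.87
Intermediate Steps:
G = 51530/3 (G = (50207 - 1*(-104383))/9 = (50207 + 104383)/9 = (1/9)*154590 = 51530/3 ≈ 17177.)
B = 20 (B = -2 + 22 = 20)
b(x) = -33 (b(x) = -30 - 3 = -33)
X(l, d) = -33
X(-646, 503) + sqrt(190644 + G) = -33 + sqrt(190644 + 51530/3) = -33 + sqrt(623462/3) = -33 + sqrt(1870386)/3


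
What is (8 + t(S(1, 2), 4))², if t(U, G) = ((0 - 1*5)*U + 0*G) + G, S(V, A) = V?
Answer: 49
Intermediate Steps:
t(U, G) = G - 5*U (t(U, G) = ((0 - 5)*U + 0) + G = (-5*U + 0) + G = -5*U + G = G - 5*U)
(8 + t(S(1, 2), 4))² = (8 + (4 - 5*1))² = (8 + (4 - 5))² = (8 - 1)² = 7² = 49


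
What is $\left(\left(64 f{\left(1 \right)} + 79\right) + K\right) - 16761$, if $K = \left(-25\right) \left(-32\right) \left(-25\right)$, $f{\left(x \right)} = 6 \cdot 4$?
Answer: $-35146$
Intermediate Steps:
$f{\left(x \right)} = 24$
$K = -20000$ ($K = 800 \left(-25\right) = -20000$)
$\left(\left(64 f{\left(1 \right)} + 79\right) + K\right) - 16761 = \left(\left(64 \cdot 24 + 79\right) - 20000\right) - 16761 = \left(\left(1536 + 79\right) - 20000\right) - 16761 = \left(1615 - 20000\right) - 16761 = -18385 - 16761 = -35146$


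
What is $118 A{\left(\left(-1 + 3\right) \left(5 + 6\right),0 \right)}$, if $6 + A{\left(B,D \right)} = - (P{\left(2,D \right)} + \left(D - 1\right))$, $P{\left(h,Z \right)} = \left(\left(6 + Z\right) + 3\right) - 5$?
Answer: $-1062$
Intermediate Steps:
$P{\left(h,Z \right)} = 4 + Z$ ($P{\left(h,Z \right)} = \left(9 + Z\right) - 5 = 4 + Z$)
$A{\left(B,D \right)} = -9 - 2 D$ ($A{\left(B,D \right)} = -6 - \left(\left(4 + D\right) + \left(D - 1\right)\right) = -6 - \left(\left(4 + D\right) + \left(-1 + D\right)\right) = -6 - \left(3 + 2 D\right) = -9 - 2 D$)
$118 A{\left(\left(-1 + 3\right) \left(5 + 6\right),0 \right)} = 118 \left(-9 - 0\right) = 118 \left(-9 + 0\right) = 118 \left(-9\right) = -1062$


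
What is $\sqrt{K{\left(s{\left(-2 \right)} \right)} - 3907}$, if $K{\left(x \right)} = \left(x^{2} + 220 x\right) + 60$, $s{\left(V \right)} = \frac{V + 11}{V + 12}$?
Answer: $\frac{i \sqrt{364819}}{10} \approx 60.4 i$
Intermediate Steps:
$s{\left(V \right)} = \frac{11 + V}{12 + V}$
$K{\left(x \right)} = 60 + x^{2} + 220 x$
$\sqrt{K{\left(s{\left(-2 \right)} \right)} - 3907} = \sqrt{\left(60 + \left(\frac{11 - 2}{12 - 2}\right)^{2} + 220 \frac{11 - 2}{12 - 2}\right) - 3907} = \sqrt{\left(60 + \left(\frac{1}{10} \cdot 9\right)^{2} + 220 \cdot \frac{1}{10} \cdot 9\right) - 3907} = \sqrt{\left(60 + \left(\frac{9}{10}\right)^{2} + 220 \cdot \frac{9}{10}\right) - 3907} = \sqrt{\left(60 + \frac{81}{100} + 198\right) - 3907} = \sqrt{\frac{25881}{100} - 3907} = \sqrt{- \frac{364819}{100}} = \frac{i \sqrt{364819}}{10}$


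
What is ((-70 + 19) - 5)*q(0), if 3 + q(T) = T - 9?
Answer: 672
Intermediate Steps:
q(T) = -12 + T (q(T) = -3 + (T - 9) = -3 + (-9 + T) = -12 + T)
((-70 + 19) - 5)*q(0) = ((-70 + 19) - 5)*(-12 + 0) = (-51 - 5)*(-12) = -56*(-12) = 672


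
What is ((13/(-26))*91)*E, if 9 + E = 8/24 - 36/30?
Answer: 6734/15 ≈ 448.93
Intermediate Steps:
E = -148/15 (E = -9 + (8/24 - 36/30) = -9 + (8*(1/24) - 36*1/30) = -9 + (⅓ - 6/5) = -9 - 13/15 = -148/15 ≈ -9.8667)
((13/(-26))*91)*E = ((13/(-26))*91)*(-148/15) = ((13*(-1/26))*91)*(-148/15) = -½*91*(-148/15) = -91/2*(-148/15) = 6734/15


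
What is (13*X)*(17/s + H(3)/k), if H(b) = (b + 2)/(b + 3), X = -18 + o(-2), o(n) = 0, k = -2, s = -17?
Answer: 663/2 ≈ 331.50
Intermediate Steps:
X = -18 (X = -18 + 0 = -18)
H(b) = (2 + b)/(3 + b)
(13*X)*(17/s + H(3)/k) = (13*(-18))*(17/(-17) + ((2 + 3)/(3 + 3))/(-2)) = -234*(17*(-1/17) + (5/6)*(-½)) = -234*(-1 + ((⅙)*5)*(-½)) = -234*(-1 + (⅚)*(-½)) = -234*(-1 - 5/12) = -234*(-17/12) = 663/2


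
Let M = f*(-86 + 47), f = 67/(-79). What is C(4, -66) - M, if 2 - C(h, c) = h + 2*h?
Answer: -3403/79 ≈ -43.076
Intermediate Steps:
f = -67/79 (f = 67*(-1/79) = -67/79 ≈ -0.84810)
C(h, c) = 2 - 3*h (C(h, c) = 2 - (h + 2*h) = 2 - 3*h)
M = 2613/79 (M = -67*(-86 + 47)/79 = -67/79*(-39) = 2613/79 ≈ 33.076)
C(4, -66) - M = (2 - 3*4) - 1*2613/79 = (2 - 12) - 2613/79 = -10 - 2613/79 = -3403/79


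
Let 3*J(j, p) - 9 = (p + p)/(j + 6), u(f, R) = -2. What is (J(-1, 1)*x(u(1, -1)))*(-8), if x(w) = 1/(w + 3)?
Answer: -376/15 ≈ -25.067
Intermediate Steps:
x(w) = 1/(3 + w)
J(j, p) = 3 + 2*p/(3*(6 + j)) (J(j, p) = 3 + ((p + p)/(j + 6))/3 = 3 + ((2*p)/(6 + j))/3 = 3 + (2*p/(6 + j))/3 = 3 + 2*p/(3*(6 + j)))
(J(-1, 1)*x(u(1, -1)))*(-8) = (((54 + 2*1 + 9*(-1))/(3*(6 - 1)))/(3 - 2))*(-8) = (((1/3)*(54 + 2 - 9)/5)/1)*(-8) = (((1/3)*(1/5)*47)*1)*(-8) = ((47/15)*1)*(-8) = (47/15)*(-8) = -376/15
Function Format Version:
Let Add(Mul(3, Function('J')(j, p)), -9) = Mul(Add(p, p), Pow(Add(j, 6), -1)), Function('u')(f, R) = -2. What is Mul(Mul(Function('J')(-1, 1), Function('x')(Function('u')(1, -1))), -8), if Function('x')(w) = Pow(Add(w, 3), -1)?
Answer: Rational(-376, 15) ≈ -25.067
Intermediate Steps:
Function('x')(w) = Pow(Add(3, w), -1)
Function('J')(j, p) = Add(3, Mul(Rational(2, 3), p, Pow(Add(6, j), -1))) (Function('J')(j, p) = Add(3, Mul(Rational(1, 3), Mul(Add(p, p), Pow(Add(j, 6), -1)))) = Add(3, Mul(Rational(1, 3), Mul(Mul(2, p), Pow(Add(6, j), -1)))) = Add(3, Mul(Rational(1, 3), Mul(2, p, Pow(Add(6, j), -1)))) = Add(3, Mul(Rational(2, 3), p, Pow(Add(6, j), -1))))
Mul(Mul(Function('J')(-1, 1), Function('x')(Function('u')(1, -1))), -8) = Mul(Mul(Mul(Rational(1, 3), Pow(Add(6, -1), -1), Add(54, Mul(2, 1), Mul(9, -1))), Pow(Add(3, -2), -1)), -8) = Mul(Mul(Mul(Rational(1, 3), Pow(5, -1), Add(54, 2, -9)), Pow(1, -1)), -8) = Mul(Mul(Mul(Rational(1, 3), Rational(1, 5), 47), 1), -8) = Mul(Mul(Rational(47, 15), 1), -8) = Mul(Rational(47, 15), -8) = Rational(-376, 15)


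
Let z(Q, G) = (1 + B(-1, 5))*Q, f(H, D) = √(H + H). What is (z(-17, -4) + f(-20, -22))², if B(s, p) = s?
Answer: -40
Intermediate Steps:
f(H, D) = √2*√H (f(H, D) = √(2*H) = √2*√H)
z(Q, G) = 0 (z(Q, G) = (1 - 1)*Q = 0*Q = 0)
(z(-17, -4) + f(-20, -22))² = (0 + √2*√(-20))² = (0 + √2*(2*I*√5))² = (0 + 2*I*√10)² = (2*I*√10)² = -40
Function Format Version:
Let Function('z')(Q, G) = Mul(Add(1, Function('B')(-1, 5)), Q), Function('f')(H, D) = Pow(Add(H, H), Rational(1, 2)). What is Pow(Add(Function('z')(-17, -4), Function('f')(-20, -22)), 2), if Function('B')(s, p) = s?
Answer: -40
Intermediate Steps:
Function('f')(H, D) = Mul(Pow(2, Rational(1, 2)), Pow(H, Rational(1, 2))) (Function('f')(H, D) = Pow(Mul(2, H), Rational(1, 2)) = Mul(Pow(2, Rational(1, 2)), Pow(H, Rational(1, 2))))
Function('z')(Q, G) = 0 (Function('z')(Q, G) = Mul(Add(1, -1), Q) = Mul(0, Q) = 0)
Pow(Add(Function('z')(-17, -4), Function('f')(-20, -22)), 2) = Pow(Add(0, Mul(Pow(2, Rational(1, 2)), Pow(-20, Rational(1, 2)))), 2) = Pow(Add(0, Mul(Pow(2, Rational(1, 2)), Mul(2, I, Pow(5, Rational(1, 2))))), 2) = Pow(Add(0, Mul(2, I, Pow(10, Rational(1, 2)))), 2) = Pow(Mul(2, I, Pow(10, Rational(1, 2))), 2) = -40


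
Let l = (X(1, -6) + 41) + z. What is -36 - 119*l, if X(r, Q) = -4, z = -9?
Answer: -3368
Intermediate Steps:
l = 28 (l = (-4 + 41) - 9 = 37 - 9 = 28)
-36 - 119*l = -36 - 119*28 = -36 - 3332 = -3368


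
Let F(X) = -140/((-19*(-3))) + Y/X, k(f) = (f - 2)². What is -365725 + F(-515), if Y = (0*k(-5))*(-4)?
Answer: -20846465/57 ≈ -3.6573e+5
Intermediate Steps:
k(f) = (-2 + f)²
Y = 0 (Y = (0*(-2 - 5)²)*(-4) = (0*(-7)²)*(-4) = (0*49)*(-4) = 0*(-4) = 0)
F(X) = -140/57 (F(X) = -140/((-19*(-3))) + 0/X = -140/57 + 0 = -140/57)
-365725 + F(-515) = -365725 - 140/57 = -20846465/57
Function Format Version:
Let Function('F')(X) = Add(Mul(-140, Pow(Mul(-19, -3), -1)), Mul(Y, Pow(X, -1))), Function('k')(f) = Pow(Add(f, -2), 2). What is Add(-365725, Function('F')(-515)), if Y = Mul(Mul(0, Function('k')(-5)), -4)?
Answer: Rational(-20846465, 57) ≈ -3.6573e+5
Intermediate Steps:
Function('k')(f) = Pow(Add(-2, f), 2)
Y = 0 (Y = Mul(Mul(0, Pow(Add(-2, -5), 2)), -4) = Mul(Mul(0, Pow(-7, 2)), -4) = Mul(Mul(0, 49), -4) = Mul(0, -4) = 0)
Function('F')(X) = Rational(-140, 57) (Function('F')(X) = Add(Mul(-140, Pow(Mul(-19, -3), -1)), Mul(0, Pow(X, -1))) = Add(Mul(-140, Pow(57, -1)), 0) = Add(Mul(-140, Rational(1, 57)), 0) = Add(Rational(-140, 57), 0) = Rational(-140, 57))
Add(-365725, Function('F')(-515)) = Add(-365725, Rational(-140, 57)) = Rational(-20846465, 57)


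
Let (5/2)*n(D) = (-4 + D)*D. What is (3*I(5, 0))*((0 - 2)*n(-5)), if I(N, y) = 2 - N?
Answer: 324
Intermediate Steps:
n(D) = 2*D*(-4 + D)/5 (n(D) = 2*((-4 + D)*D)/5 = 2*(D*(-4 + D))/5 = 2*D*(-4 + D)/5)
(3*I(5, 0))*((0 - 2)*n(-5)) = (3*(2 - 1*5))*((0 - 2)*((2/5)*(-5)*(-4 - 5))) = (3*(2 - 5))*(-4*(-5)*(-9)/5) = (3*(-3))*(-2*18) = -9*(-36) = 324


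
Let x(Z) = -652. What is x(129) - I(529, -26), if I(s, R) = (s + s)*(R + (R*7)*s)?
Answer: 101888980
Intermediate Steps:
I(s, R) = 2*s*(R + 7*R*s) (I(s, R) = (2*s)*(R + (7*R)*s) = (2*s)*(R + 7*R*s) = 2*s*(R + 7*R*s))
x(129) - I(529, -26) = -652 - 2*(-26)*529*(1 + 7*529) = -652 - 2*(-26)*529*(1 + 3703) = -652 - 2*(-26)*529*3704 = -652 - 1*(-101889632) = -652 + 101889632 = 101888980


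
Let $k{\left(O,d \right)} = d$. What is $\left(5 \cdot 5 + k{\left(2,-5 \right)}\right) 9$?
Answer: $180$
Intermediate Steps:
$\left(5 \cdot 5 + k{\left(2,-5 \right)}\right) 9 = \left(5 \cdot 5 - 5\right) 9 = \left(25 - 5\right) 9 = 20 \cdot 9 = 180$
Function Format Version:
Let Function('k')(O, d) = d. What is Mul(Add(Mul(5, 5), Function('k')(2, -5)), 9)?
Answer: 180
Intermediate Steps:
Mul(Add(Mul(5, 5), Function('k')(2, -5)), 9) = Mul(Add(Mul(5, 5), -5), 9) = Mul(Add(25, -5), 9) = Mul(20, 9) = 180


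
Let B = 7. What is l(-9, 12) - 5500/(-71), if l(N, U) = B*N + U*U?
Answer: 11251/71 ≈ 158.46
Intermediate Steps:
l(N, U) = U² + 7*N (l(N, U) = 7*N + U*U = 7*N + U² = U² + 7*N)
l(-9, 12) - 5500/(-71) = (12² + 7*(-9)) - 5500/(-71) = (144 - 63) - 5500*(-1)/71 = 81 - 100*(-55/71) = 81 + 5500/71 = 11251/71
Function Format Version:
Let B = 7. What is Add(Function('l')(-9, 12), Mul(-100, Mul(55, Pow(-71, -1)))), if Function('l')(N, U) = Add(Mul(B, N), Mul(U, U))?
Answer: Rational(11251, 71) ≈ 158.46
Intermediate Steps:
Function('l')(N, U) = Add(Pow(U, 2), Mul(7, N)) (Function('l')(N, U) = Add(Mul(7, N), Mul(U, U)) = Add(Mul(7, N), Pow(U, 2)) = Add(Pow(U, 2), Mul(7, N)))
Add(Function('l')(-9, 12), Mul(-100, Mul(55, Pow(-71, -1)))) = Add(Add(Pow(12, 2), Mul(7, -9)), Mul(-100, Mul(55, Pow(-71, -1)))) = Add(Add(144, -63), Mul(-100, Mul(55, Rational(-1, 71)))) = Add(81, Mul(-100, Rational(-55, 71))) = Add(81, Rational(5500, 71)) = Rational(11251, 71)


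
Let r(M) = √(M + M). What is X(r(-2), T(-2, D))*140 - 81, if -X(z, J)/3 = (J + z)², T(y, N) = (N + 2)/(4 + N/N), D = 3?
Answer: 1179 - 1680*I ≈ 1179.0 - 1680.0*I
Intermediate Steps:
T(y, N) = ⅖ + N/5 (T(y, N) = (2 + N)/(4 + 1) = (2 + N)/5 = (2 + N)*(⅕) = ⅖ + N/5)
r(M) = √2*√M (r(M) = √(2*M) = √2*√M)
X(z, J) = -3*(J + z)²
X(r(-2), T(-2, D))*140 - 81 = -3*((⅖ + (⅕)*3) + √2*√(-2))²*140 - 81 = -3*((⅖ + ⅗) + √2*(I*√2))²*140 - 81 = -3*(1 + 2*I)²*140 - 81 = -420*(1 + 2*I)² - 81 = -81 - 420*(1 + 2*I)²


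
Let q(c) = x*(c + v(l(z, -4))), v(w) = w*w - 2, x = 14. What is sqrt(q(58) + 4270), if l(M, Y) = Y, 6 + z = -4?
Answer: sqrt(5278) ≈ 72.650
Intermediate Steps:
z = -10 (z = -6 - 4 = -10)
v(w) = -2 + w**2 (v(w) = w**2 - 2 = -2 + w**2)
q(c) = 196 + 14*c (q(c) = 14*(c + (-2 + (-4)**2)) = 14*(c + (-2 + 16)) = 14*(c + 14) = 14*(14 + c) = 196 + 14*c)
sqrt(q(58) + 4270) = sqrt((196 + 14*58) + 4270) = sqrt((196 + 812) + 4270) = sqrt(1008 + 4270) = sqrt(5278)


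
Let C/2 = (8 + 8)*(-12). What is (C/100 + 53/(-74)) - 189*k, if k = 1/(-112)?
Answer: -42457/14800 ≈ -2.8687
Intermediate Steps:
k = -1/112 ≈ -0.0089286
C = -384 (C = 2*((8 + 8)*(-12)) = 2*(16*(-12)) = 2*(-192) = -384)
(C/100 + 53/(-74)) - 189*k = (-384/100 + 53/(-74)) - 189*(-1/112) = (-384*1/100 + 53*(-1/74)) + 27/16 = (-96/25 - 53/74) + 27/16 = -8429/1850 + 27/16 = -42457/14800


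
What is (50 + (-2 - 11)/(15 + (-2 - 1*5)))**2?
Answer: 149769/64 ≈ 2340.1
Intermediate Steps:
(50 + (-2 - 11)/(15 + (-2 - 1*5)))**2 = (50 - 13/(15 + (-2 - 5)))**2 = (50 - 13/(15 - 7))**2 = (50 - 13/8)**2 = (387/8)**2 = 149769/64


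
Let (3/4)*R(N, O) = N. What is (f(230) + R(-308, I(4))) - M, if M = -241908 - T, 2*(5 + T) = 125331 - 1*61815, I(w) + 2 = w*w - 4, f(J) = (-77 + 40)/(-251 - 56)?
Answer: 251663668/921 ≈ 2.7325e+5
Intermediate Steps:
f(J) = 37/307 (f(J) = -37/(-307) = -37*(-1/307) = 37/307)
I(w) = -6 + w**2 (I(w) = -2 + (w*w - 4) = -2 + (w**2 - 4) = -2 + (-4 + w**2) = -6 + w**2)
T = 31753 (T = -5 + (125331 - 1*61815)/2 = -5 + (125331 - 61815)/2 = -5 + (1/2)*63516 = -5 + 31758 = 31753)
R(N, O) = 4*N/3
M = -273661 (M = -241908 - 1*31753 = -241908 - 31753 = -273661)
(f(230) + R(-308, I(4))) - M = (37/307 + (4/3)*(-308)) - 1*(-273661) = (37/307 - 1232/3) + 273661 = -378113/921 + 273661 = 251663668/921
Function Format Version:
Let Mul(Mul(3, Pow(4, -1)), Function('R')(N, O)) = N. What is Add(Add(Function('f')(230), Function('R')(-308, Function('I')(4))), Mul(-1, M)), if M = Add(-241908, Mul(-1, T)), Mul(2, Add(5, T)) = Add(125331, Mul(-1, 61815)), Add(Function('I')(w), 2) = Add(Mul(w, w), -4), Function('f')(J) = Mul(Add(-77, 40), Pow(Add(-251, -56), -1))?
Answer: Rational(251663668, 921) ≈ 2.7325e+5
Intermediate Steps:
Function('f')(J) = Rational(37, 307) (Function('f')(J) = Mul(-37, Pow(-307, -1)) = Mul(-37, Rational(-1, 307)) = Rational(37, 307))
Function('I')(w) = Add(-6, Pow(w, 2)) (Function('I')(w) = Add(-2, Add(Mul(w, w), -4)) = Add(-2, Add(Pow(w, 2), -4)) = Add(-2, Add(-4, Pow(w, 2))) = Add(-6, Pow(w, 2)))
T = 31753 (T = Add(-5, Mul(Rational(1, 2), Add(125331, Mul(-1, 61815)))) = Add(-5, Mul(Rational(1, 2), Add(125331, -61815))) = Add(-5, Mul(Rational(1, 2), 63516)) = Add(-5, 31758) = 31753)
Function('R')(N, O) = Mul(Rational(4, 3), N)
M = -273661 (M = Add(-241908, Mul(-1, 31753)) = Add(-241908, -31753) = -273661)
Add(Add(Function('f')(230), Function('R')(-308, Function('I')(4))), Mul(-1, M)) = Add(Add(Rational(37, 307), Mul(Rational(4, 3), -308)), Mul(-1, -273661)) = Add(Add(Rational(37, 307), Rational(-1232, 3)), 273661) = Add(Rational(-378113, 921), 273661) = Rational(251663668, 921)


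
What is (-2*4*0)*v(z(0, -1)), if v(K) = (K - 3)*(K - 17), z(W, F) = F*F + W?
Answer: 0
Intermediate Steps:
z(W, F) = W + F² (z(W, F) = F² + W = W + F²)
v(K) = (-17 + K)*(-3 + K) (v(K) = (-3 + K)*(-17 + K) = (-17 + K)*(-3 + K))
(-2*4*0)*v(z(0, -1)) = (-2*4*0)*(51 + (0 + (-1)²)² - 20*(0 + (-1)²)) = (-8*0)*(51 + (0 + 1)² - 20*(0 + 1)) = 0*(51 + 1² - 20*1) = 0*(51 + 1 - 20) = 0*32 = 0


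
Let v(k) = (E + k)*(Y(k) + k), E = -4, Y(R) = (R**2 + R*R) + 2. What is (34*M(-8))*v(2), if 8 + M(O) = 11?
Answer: -2448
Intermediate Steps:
M(O) = 3 (M(O) = -8 + 11 = 3)
Y(R) = 2 + 2*R**2 (Y(R) = (R**2 + R**2) + 2 = 2*R**2 + 2 = 2 + 2*R**2)
v(k) = (-4 + k)*(2 + k + 2*k**2) (v(k) = (-4 + k)*((2 + 2*k**2) + k) = (-4 + k)*(2 + k + 2*k**2))
(34*M(-8))*v(2) = (34*3)*(-8 - 7*2**2 - 2*2 + 2*2**3) = 102*(-8 - 7*4 - 4 + 2*8) = 102*(-8 - 28 - 4 + 16) = 102*(-24) = -2448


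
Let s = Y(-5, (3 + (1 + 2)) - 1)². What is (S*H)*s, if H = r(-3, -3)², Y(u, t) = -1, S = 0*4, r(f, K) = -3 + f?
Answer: 0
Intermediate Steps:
S = 0
s = 1 (s = (-1)² = 1)
H = 36 (H = (-3 - 3)² = (-6)² = 36)
(S*H)*s = (0*36)*1 = 0*1 = 0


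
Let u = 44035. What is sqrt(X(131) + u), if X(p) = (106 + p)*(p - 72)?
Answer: sqrt(58018) ≈ 240.87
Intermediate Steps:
X(p) = (-72 + p)*(106 + p) (X(p) = (106 + p)*(-72 + p) = (-72 + p)*(106 + p))
sqrt(X(131) + u) = sqrt((-7632 + 131**2 + 34*131) + 44035) = sqrt((-7632 + 17161 + 4454) + 44035) = sqrt(13983 + 44035) = sqrt(58018)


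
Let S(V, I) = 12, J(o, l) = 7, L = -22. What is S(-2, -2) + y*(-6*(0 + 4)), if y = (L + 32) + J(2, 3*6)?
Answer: -396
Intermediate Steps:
y = 17 (y = (-22 + 32) + 7 = 10 + 7 = 17)
S(-2, -2) + y*(-6*(0 + 4)) = 12 + 17*(-6*(0 + 4)) = 12 + 17*(-6*4) = 12 + 17*(-24) = 12 - 408 = -396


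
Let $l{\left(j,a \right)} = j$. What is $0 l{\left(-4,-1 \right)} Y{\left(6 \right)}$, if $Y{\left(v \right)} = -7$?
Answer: $0$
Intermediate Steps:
$0 l{\left(-4,-1 \right)} Y{\left(6 \right)} = 0 \left(-4\right) \left(-7\right) = 0 \left(-7\right) = 0$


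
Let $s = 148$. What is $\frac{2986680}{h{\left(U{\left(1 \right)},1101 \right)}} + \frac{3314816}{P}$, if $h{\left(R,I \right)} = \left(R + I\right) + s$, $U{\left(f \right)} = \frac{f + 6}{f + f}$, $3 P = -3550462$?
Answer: $\frac{706109228336}{296463577} \approx 2381.8$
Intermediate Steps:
$P = - \frac{3550462}{3}$ ($P = \frac{1}{3} \left(-3550462\right) = - \frac{3550462}{3} \approx -1.1835 \cdot 10^{6}$)
$U{\left(f \right)} = \frac{6 + f}{2 f}$
$h{\left(R,I \right)} = 148 + I + R$ ($h{\left(R,I \right)} = \left(R + I\right) + 148 = \left(I + R\right) + 148 = 148 + I + R$)
$\frac{2986680}{h{\left(U{\left(1 \right)},1101 \right)}} + \frac{3314816}{P} = \frac{2986680}{148 + 1101 + \frac{6 + 1}{2 \cdot 1}} + \frac{3314816}{- \frac{3550462}{3}} = \frac{2986680}{148 + 1101 + \frac{1}{2} \cdot 1 \cdot 7} + 3314816 \left(- \frac{3}{3550462}\right) = \frac{2986680}{148 + 1101 + \frac{7}{2}} - \frac{4972224}{1775231} = \frac{2986680}{\frac{2505}{2}} - \frac{4972224}{1775231} = 2986680 \cdot \frac{2}{2505} - \frac{4972224}{1775231} = \frac{398224}{167} - \frac{4972224}{1775231} = \frac{706109228336}{296463577}$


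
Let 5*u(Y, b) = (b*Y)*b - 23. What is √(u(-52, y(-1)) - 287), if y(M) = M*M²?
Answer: I*√302 ≈ 17.378*I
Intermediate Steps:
y(M) = M³
u(Y, b) = -23/5 + Y*b²/5 (u(Y, b) = ((b*Y)*b - 23)/5 = ((Y*b)*b - 23)/5 = (Y*b² - 23)/5 = (-23 + Y*b²)/5 = -23/5 + Y*b²/5)
√(u(-52, y(-1)) - 287) = √((-23/5 + (⅕)*(-52)*((-1)³)²) - 287) = √((-23/5 + (⅕)*(-52)*(-1)²) - 287) = √((-23/5 + (⅕)*(-52)*1) - 287) = √((-23/5 - 52/5) - 287) = √(-15 - 287) = √(-302) = I*√302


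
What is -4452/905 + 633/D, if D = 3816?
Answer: -5471989/1151160 ≈ -4.7535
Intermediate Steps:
-4452/905 + 633/D = -4452/905 + 633/3816 = -4452*1/905 + 633*(1/3816) = -4452/905 + 211/1272 = -5471989/1151160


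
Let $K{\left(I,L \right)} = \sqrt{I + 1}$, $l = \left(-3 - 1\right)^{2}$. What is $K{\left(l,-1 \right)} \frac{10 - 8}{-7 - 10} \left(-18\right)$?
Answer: $\frac{36 \sqrt{17}}{17} \approx 8.7313$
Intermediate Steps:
$l = 16$ ($l = \left(-4\right)^{2} = 16$)
$K{\left(I,L \right)} = \sqrt{1 + I}$
$K{\left(l,-1 \right)} \frac{10 - 8}{-7 - 10} \left(-18\right) = \sqrt{1 + 16} \frac{10 - 8}{-7 - 10} \left(-18\right) = \sqrt{17} \frac{2}{-17} \left(-18\right) = \sqrt{17} \cdot 2 \left(- \frac{1}{17}\right) \left(-18\right) = \sqrt{17} \left(- \frac{2}{17}\right) \left(-18\right) = - \frac{2 \sqrt{17}}{17} \left(-18\right) = \frac{36 \sqrt{17}}{17}$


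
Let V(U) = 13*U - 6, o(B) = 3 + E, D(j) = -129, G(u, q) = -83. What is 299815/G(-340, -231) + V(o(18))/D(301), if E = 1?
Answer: -38679953/10707 ≈ -3612.6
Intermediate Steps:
o(B) = 4 (o(B) = 3 + 1 = 4)
V(U) = -6 + 13*U
299815/G(-340, -231) + V(o(18))/D(301) = 299815/(-83) + (-6 + 13*4)/(-129) = 299815*(-1/83) + (-6 + 52)*(-1/129) = -299815/83 + 46*(-1/129) = -299815/83 - 46/129 = -38679953/10707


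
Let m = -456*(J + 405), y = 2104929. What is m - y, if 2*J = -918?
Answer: -2080305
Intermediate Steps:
J = -459 (J = (½)*(-918) = -459)
m = 24624 (m = -456*(-459 + 405) = -456*(-54) = 24624)
m - y = 24624 - 1*2104929 = 24624 - 2104929 = -2080305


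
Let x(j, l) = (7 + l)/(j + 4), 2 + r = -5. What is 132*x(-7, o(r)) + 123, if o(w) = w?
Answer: 123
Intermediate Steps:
r = -7 (r = -2 - 5 = -7)
x(j, l) = (7 + l)/(4 + j)
132*x(-7, o(r)) + 123 = 132*((7 - 7)/(4 - 7)) + 123 = 132*(0/(-3)) + 123 = 132*(-⅓*0) + 123 = 132*0 + 123 = 0 + 123 = 123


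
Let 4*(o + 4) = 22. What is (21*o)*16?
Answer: 504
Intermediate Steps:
o = 3/2 (o = -4 + (¼)*22 = -4 + 11/2 = 3/2 ≈ 1.5000)
(21*o)*16 = (21*(3/2))*16 = (63/2)*16 = 504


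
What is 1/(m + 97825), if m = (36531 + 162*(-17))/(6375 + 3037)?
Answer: 9412/920762677 ≈ 1.0222e-5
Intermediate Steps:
m = 33777/9412 (m = (36531 - 2754)/9412 = 33777*(1/9412) = 33777/9412 ≈ 3.5887)
1/(m + 97825) = 1/(33777/9412 + 97825) = 1/(920762677/9412) = 9412/920762677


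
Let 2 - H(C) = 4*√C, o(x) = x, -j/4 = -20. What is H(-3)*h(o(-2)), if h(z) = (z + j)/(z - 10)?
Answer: -13 + 26*I*√3 ≈ -13.0 + 45.033*I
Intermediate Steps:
j = 80 (j = -4*(-20) = 80)
H(C) = 2 - 4*√C
h(z) = (80 + z)/(-10 + z) (h(z) = (z + 80)/(z - 10) = (80 + z)/(-10 + z))
H(-3)*h(o(-2)) = (2 - 4*I*√3)*((80 - 2)/(-10 - 2)) = (2 - 4*I*√3)*(78/(-12)) = (2 - 4*I*√3)*(-1/12*78) = (2 - 4*I*√3)*(-13/2) = -13 + 26*I*√3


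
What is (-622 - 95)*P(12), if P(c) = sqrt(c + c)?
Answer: -1434*sqrt(6) ≈ -3512.6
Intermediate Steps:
P(c) = sqrt(2)*sqrt(c) (P(c) = sqrt(2*c) = sqrt(2)*sqrt(c))
(-622 - 95)*P(12) = (-622 - 95)*(sqrt(2)*sqrt(12)) = -717*sqrt(2)*2*sqrt(3) = -1434*sqrt(6)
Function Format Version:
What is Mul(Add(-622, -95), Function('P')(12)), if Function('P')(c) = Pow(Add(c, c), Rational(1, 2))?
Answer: Mul(-1434, Pow(6, Rational(1, 2))) ≈ -3512.6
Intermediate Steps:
Function('P')(c) = Mul(Pow(2, Rational(1, 2)), Pow(c, Rational(1, 2))) (Function('P')(c) = Pow(Mul(2, c), Rational(1, 2)) = Mul(Pow(2, Rational(1, 2)), Pow(c, Rational(1, 2))))
Mul(Add(-622, -95), Function('P')(12)) = Mul(Add(-622, -95), Mul(Pow(2, Rational(1, 2)), Pow(12, Rational(1, 2)))) = Mul(-717, Mul(Pow(2, Rational(1, 2)), Mul(2, Pow(3, Rational(1, 2))))) = Mul(-717, Mul(2, Pow(6, Rational(1, 2)))) = Mul(-1434, Pow(6, Rational(1, 2)))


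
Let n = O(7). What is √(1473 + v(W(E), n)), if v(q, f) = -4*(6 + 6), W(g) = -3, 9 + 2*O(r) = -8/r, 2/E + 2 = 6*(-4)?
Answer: 5*√57 ≈ 37.749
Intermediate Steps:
E = -1/13 (E = 2/(-2 + 6*(-4)) = 2/(-2 - 24) = 2/(-26) = 2*(-1/26) = -1/13 ≈ -0.076923)
O(r) = -9/2 - 4/r (O(r) = -9/2 + (-8/r)/2 = -9/2 - 4/r)
n = -71/14 (n = -9/2 - 4/7 = -71/14 ≈ -5.0714)
v(q, f) = -48 (v(q, f) = -4*12 = -48)
√(1473 + v(W(E), n)) = √(1473 - 48) = √1425 = 5*√57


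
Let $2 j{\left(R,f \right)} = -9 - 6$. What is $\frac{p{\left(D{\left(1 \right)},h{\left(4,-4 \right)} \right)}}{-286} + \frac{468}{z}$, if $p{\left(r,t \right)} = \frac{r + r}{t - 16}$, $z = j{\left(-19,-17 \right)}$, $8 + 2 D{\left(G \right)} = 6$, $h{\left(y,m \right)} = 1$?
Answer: $- \frac{133849}{2145} \approx -62.4$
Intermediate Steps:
$D{\left(G \right)} = -1$ ($D{\left(G \right)} = -4 + \frac{1}{2} \cdot 6 = -4 + 3 = -1$)
$j{\left(R,f \right)} = - \frac{15}{2}$ ($j{\left(R,f \right)} = \frac{-9 - 6}{2} = \frac{1}{2} \left(-15\right) = - \frac{15}{2}$)
$z = - \frac{15}{2} \approx -7.5$
$p{\left(r,t \right)} = \frac{2 r}{-16 + t}$
$\frac{p{\left(D{\left(1 \right)},h{\left(4,-4 \right)} \right)}}{-286} + \frac{468}{z} = \frac{2 \left(-1\right) \frac{1}{-16 + 1}}{-286} + \frac{468}{- \frac{15}{2}} = 2 \left(-1\right) \frac{1}{-15} \left(- \frac{1}{286}\right) + 468 \left(- \frac{2}{15}\right) = 2 \left(-1\right) \left(- \frac{1}{15}\right) \left(- \frac{1}{286}\right) - \frac{312}{5} = \frac{2}{15} \left(- \frac{1}{286}\right) - \frac{312}{5} = - \frac{1}{2145} - \frac{312}{5} = - \frac{133849}{2145}$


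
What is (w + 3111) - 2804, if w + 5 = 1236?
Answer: 1538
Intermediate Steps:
w = 1231 (w = -5 + 1236 = 1231)
(w + 3111) - 2804 = (1231 + 3111) - 2804 = 4342 - 2804 = 1538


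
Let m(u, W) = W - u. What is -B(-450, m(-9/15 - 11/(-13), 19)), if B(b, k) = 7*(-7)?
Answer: 49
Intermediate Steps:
B(b, k) = -49
-B(-450, m(-9/15 - 11/(-13), 19)) = -1*(-49) = 49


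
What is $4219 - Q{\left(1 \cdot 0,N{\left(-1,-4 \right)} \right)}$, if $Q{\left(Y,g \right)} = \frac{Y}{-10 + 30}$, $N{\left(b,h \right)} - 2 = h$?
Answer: $4219$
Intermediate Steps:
$N{\left(b,h \right)} = 2 + h$
$Q{\left(Y,g \right)} = \frac{Y}{20}$
$4219 - Q{\left(1 \cdot 0,N{\left(-1,-4 \right)} \right)} = 4219 - \frac{1 \cdot 0}{20} = 4219 - \frac{1}{20} \cdot 0 = 4219 - 0 = 4219 + 0 = 4219$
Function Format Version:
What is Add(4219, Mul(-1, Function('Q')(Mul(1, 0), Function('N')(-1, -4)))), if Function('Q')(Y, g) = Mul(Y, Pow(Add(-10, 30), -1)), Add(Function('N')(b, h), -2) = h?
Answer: 4219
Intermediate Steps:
Function('N')(b, h) = Add(2, h)
Function('Q')(Y, g) = Mul(Rational(1, 20), Y) (Function('Q')(Y, g) = Mul(Y, Pow(20, -1)) = Mul(Y, Rational(1, 20)) = Mul(Rational(1, 20), Y))
Add(4219, Mul(-1, Function('Q')(Mul(1, 0), Function('N')(-1, -4)))) = Add(4219, Mul(-1, Mul(Rational(1, 20), Mul(1, 0)))) = Add(4219, Mul(-1, Mul(Rational(1, 20), 0))) = Add(4219, Mul(-1, 0)) = Add(4219, 0) = 4219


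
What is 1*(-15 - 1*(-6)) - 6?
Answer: -15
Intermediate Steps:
1*(-15 - 1*(-6)) - 6 = 1*(-15 + 6) - 6 = 1*(-9) - 6 = -9 - 6 = -15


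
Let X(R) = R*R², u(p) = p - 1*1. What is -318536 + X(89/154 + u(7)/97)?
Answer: -1061782419940700499/3333322741672 ≈ -3.1854e+5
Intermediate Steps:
u(p) = -1 + p (u(p) = p - 1 = -1 + p)
X(R) = R³
-318536 + X(89/154 + u(7)/97) = -318536 + (89/154 + (-1 + 7)/97)³ = -318536 + (89*(1/154) + 6*(1/97))³ = -318536 + (89/154 + 6/97)³ = -318536 + (9557/14938)³ = -318536 + 872900531693/3333322741672 = -1061782419940700499/3333322741672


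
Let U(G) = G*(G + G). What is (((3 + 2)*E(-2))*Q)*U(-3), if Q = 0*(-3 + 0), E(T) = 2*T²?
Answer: 0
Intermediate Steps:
Q = 0 (Q = 0*(-3) = 0)
U(G) = 2*G² (U(G) = G*(2*G) = 2*G²)
(((3 + 2)*E(-2))*Q)*U(-3) = (((3 + 2)*(2*(-2)²))*0)*(2*(-3)²) = ((5*(2*4))*0)*(2*9) = ((5*8)*0)*18 = (40*0)*18 = 0*18 = 0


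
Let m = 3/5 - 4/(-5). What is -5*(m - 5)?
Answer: 18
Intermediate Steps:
m = 7/5 (m = 3*(1/5) - 4*(-1/5) = 3/5 + 4/5 = 7/5 ≈ 1.4000)
-5*(m - 5) = -5*(7/5 - 5) = -5*(-18/5) = 18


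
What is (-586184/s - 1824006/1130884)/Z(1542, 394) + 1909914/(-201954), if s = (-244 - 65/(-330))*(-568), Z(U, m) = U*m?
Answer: -41643938074723073568715/4403418851909913373528 ≈ -9.4572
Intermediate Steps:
s = 4569844/33 (s = (-244 - 65*(-1/330))*(-568) = (-244 + 13/66)*(-568) = -16091/66*(-568) = 4569844/33 ≈ 1.3848e+5)
(-586184/s - 1824006/1130884)/Z(1542, 394) + 1909914/(-201954) = (-586184/4569844/33 - 1824006/1130884)/((1542*394)) + 1909914/(-201954) = (-586184*33/4569844 - 1824006*1/1130884)/607548 + 1909914*(-1/201954) = (-4836018/1142461 - 912003/565442)*(1/607548) - 318319/33659 = -3776415549339/645995432762*1/607548 - 318319/33659 = -1258805183113/130824411061229192 - 318319/33659 = -41643938074723073568715/4403418851909913373528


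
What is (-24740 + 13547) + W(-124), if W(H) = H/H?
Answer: -11192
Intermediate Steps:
W(H) = 1
(-24740 + 13547) + W(-124) = (-24740 + 13547) + 1 = -11193 + 1 = -11192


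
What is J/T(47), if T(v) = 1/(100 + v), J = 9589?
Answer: 1409583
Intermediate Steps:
J/T(47) = 9589/(1/(100 + 47)) = 9589/(1/147) = 9589*147 = 1409583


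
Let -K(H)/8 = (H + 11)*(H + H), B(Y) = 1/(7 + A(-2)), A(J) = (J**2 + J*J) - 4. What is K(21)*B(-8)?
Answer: -10752/11 ≈ -977.45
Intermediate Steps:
A(J) = -4 + 2*J**2 (A(J) = (J**2 + J**2) - 4 = 2*J**2 - 4 = -4 + 2*J**2)
B(Y) = 1/11 (B(Y) = 1/(7 + (-4 + 2*(-2)**2)) = 1/(7 + (-4 + 2*4)) = 1/(7 + (-4 + 8)) = 1/(7 + 4) = 1/11)
K(H) = -16*H*(11 + H) (K(H) = -8*(H + 11)*(H + H) = -8*(11 + H)*2*H = -16*H*(11 + H))
K(21)*B(-8) = -16*21*(11 + 21)*(1/11) = -16*21*32*(1/11) = -10752*1/11 = -10752/11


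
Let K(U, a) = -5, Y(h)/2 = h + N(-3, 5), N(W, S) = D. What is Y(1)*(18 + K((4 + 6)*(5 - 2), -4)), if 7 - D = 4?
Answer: 104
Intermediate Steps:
D = 3 (D = 7 - 1*4 = 7 - 4 = 3)
N(W, S) = 3
Y(h) = 6 + 2*h (Y(h) = 2*(h + 3) = 2*(3 + h) = 6 + 2*h)
Y(1)*(18 + K((4 + 6)*(5 - 2), -4)) = (6 + 2*1)*(18 - 5) = (6 + 2)*13 = 8*13 = 104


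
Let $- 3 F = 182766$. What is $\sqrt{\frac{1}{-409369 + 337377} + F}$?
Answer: $\frac{5 i \sqrt{3157494698270}}{35996} \approx 246.82 i$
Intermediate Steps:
$F = -60922$ ($F = \left(- \frac{1}{3}\right) 182766 = -60922$)
$\sqrt{\frac{1}{-409369 + 337377} + F} = \sqrt{\frac{1}{-409369 + 337377} - 60922} = \sqrt{\frac{1}{-71992} - 60922} = \sqrt{- \frac{1}{71992} - 60922} = \sqrt{- \frac{4385896625}{71992}} = \frac{5 i \sqrt{3157494698270}}{35996}$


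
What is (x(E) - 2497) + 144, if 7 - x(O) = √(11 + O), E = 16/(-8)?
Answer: -2349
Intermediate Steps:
E = -2 (E = 16*(-⅛) = -2)
x(O) = 7 - √(11 + O)
(x(E) - 2497) + 144 = ((7 - √(11 - 2)) - 2497) + 144 = ((7 - √9) - 2497) + 144 = ((7 - 1*3) - 2497) + 144 = ((7 - 3) - 2497) + 144 = (4 - 2497) + 144 = -2493 + 144 = -2349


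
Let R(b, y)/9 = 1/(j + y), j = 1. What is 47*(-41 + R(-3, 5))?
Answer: -3713/2 ≈ -1856.5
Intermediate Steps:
R(b, y) = 9/(1 + y)
47*(-41 + R(-3, 5)) = 47*(-41 + 9/(1 + 5)) = 47*(-41 + 9/6) = 47*(-41 + 9*(1/6)) = 47*(-41 + 3/2) = 47*(-79/2) = -3713/2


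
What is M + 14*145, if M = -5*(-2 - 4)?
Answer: 2060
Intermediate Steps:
M = 30 (M = -5*(-6) = 30)
M + 14*145 = 30 + 14*145 = 30 + 2030 = 2060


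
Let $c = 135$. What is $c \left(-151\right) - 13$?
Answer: $-20398$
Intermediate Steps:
$c \left(-151\right) - 13 = 135 \left(-151\right) - 13 = -20385 - 13 = -20398$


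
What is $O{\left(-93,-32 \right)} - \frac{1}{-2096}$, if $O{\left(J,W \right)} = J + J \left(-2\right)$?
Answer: $\frac{194929}{2096} \approx 93.0$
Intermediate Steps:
$O{\left(J,W \right)} = - J$ ($O{\left(J,W \right)} = J - 2 J = - J$)
$O{\left(-93,-32 \right)} - \frac{1}{-2096} = \left(-1\right) \left(-93\right) - \frac{1}{-2096} = 93 - - \frac{1}{2096} = 93 + \frac{1}{2096} = \frac{194929}{2096}$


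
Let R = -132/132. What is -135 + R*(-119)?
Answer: -16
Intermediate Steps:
R = -1 (R = -132*1/132 = -1)
-135 + R*(-119) = -135 - 1*(-119) = -135 + 119 = -16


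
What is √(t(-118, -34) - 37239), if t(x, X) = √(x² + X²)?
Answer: √(-37239 + 2*√3770) ≈ 192.66*I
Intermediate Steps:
t(x, X) = √(X² + x²)
√(t(-118, -34) - 37239) = √(√((-34)² + (-118)²) - 37239) = √(√(1156 + 13924) - 37239) = √(√15080 - 37239) = √(2*√3770 - 37239) = √(-37239 + 2*√3770)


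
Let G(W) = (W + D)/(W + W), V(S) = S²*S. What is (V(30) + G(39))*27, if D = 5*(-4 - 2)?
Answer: 18954081/26 ≈ 7.2900e+5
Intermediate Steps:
D = -30 (D = 5*(-6) = -30)
V(S) = S³
G(W) = (-30 + W)/(2*W) (G(W) = (W - 30)/(W + W) = (-30 + W)/((2*W)) = (-30 + W)*(1/(2*W)) = (-30 + W)/(2*W))
(V(30) + G(39))*27 = (30³ + (½)*(-30 + 39)/39)*27 = (27000 + (½)*(1/39)*9)*27 = (27000 + 3/26)*27 = (702003/26)*27 = 18954081/26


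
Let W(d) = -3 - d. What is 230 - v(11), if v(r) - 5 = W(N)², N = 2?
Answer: 200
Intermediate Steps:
v(r) = 30 (v(r) = 5 + (-3 - 1*2)² = 5 + (-3 - 2)² = 5 + (-5)² = 5 + 25 = 30)
230 - v(11) = 230 - 1*30 = 230 - 30 = 200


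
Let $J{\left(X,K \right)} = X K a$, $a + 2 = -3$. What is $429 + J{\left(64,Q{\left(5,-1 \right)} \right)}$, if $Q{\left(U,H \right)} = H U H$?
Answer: $-1171$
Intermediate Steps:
$a = -5$ ($a = -2 - 3 = -5$)
$Q{\left(U,H \right)} = U H^{2}$
$J{\left(X,K \right)} = - 5 K X$ ($J{\left(X,K \right)} = X K \left(-5\right) = K X \left(-5\right) = - 5 K X$)
$429 + J{\left(64,Q{\left(5,-1 \right)} \right)} = 429 - 5 \cdot 5 \left(-1\right)^{2} \cdot 64 = 429 - 5 \cdot 5 \cdot 1 \cdot 64 = 429 - 25 \cdot 64 = 429 - 1600 = -1171$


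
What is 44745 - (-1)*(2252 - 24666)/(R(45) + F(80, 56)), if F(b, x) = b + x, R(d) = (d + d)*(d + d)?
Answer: 184248703/4118 ≈ 44742.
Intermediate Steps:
R(d) = 4*d² (R(d) = (2*d)*(2*d) = 4*d²)
44745 - (-1)*(2252 - 24666)/(R(45) + F(80, 56)) = 44745 - (-1)*(2252 - 24666)/(4*45² + (80 + 56)) = 44745 - (-1)*(-22414/(4*2025 + 136)) = 44745 - (-1)*(-22414/(8100 + 136)) = 44745 - (-1)*(-22414/8236) = 44745 - (-1)*(-22414*1/8236) = 44745 - (-1)*(-11207)/4118 = 44745 - 1*11207/4118 = 44745 - 11207/4118 = 184248703/4118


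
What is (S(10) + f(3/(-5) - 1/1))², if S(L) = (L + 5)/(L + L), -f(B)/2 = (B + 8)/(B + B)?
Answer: 361/16 ≈ 22.563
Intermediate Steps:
f(B) = -(8 + B)/B (f(B) = -2*(B + 8)/(B + B) = -2*(8 + B)/(2*B) = -2*(8 + B)*1/(2*B) = -(8 + B)/B)
S(L) = (5 + L)/(2*L) (S(L) = (5 + L)/((2*L)) = (5 + L)*(1/(2*L)) = (5 + L)/(2*L))
(S(10) + f(3/(-5) - 1/1))² = ((½)*(5 + 10)/10 + (-8 - (3/(-5) - 1/1))/(3/(-5) - 1/1))² = ((½)*(⅒)*15 + (-8 - (3*(-⅕) - 1*1))/(3*(-⅕) - 1*1))² = (¾ + (-8 - (-⅗ - 1))/(-⅗ - 1))² = (¾ + (-8 - 1*(-8/5))/(-8/5))² = (¾ - 5*(-8 + 8/5)/8)² = (¾ - 5/8*(-32/5))² = (¾ + 4)² = (19/4)² = 361/16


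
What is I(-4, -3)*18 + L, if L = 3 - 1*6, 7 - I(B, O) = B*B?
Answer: -165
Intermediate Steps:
I(B, O) = 7 - B**2 (I(B, O) = 7 - B*B = 7 - B**2)
L = -3 (L = 3 - 6 = -3)
I(-4, -3)*18 + L = (7 - 1*(-4)**2)*18 - 3 = (7 - 1*16)*18 - 3 = (7 - 16)*18 - 3 = -9*18 - 3 = -162 - 3 = -165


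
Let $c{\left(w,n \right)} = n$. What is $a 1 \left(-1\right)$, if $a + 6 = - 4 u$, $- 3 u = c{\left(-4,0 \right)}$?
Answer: $6$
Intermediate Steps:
$u = 0$ ($u = \left(- \frac{1}{3}\right) 0 = 0$)
$a = -6$ ($a = -6 - 0 = -6 + 0 = -6$)
$a 1 \left(-1\right) = \left(-6\right) 1 \left(-1\right) = \left(-6\right) \left(-1\right) = 6$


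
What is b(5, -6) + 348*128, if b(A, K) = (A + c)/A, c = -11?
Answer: 222714/5 ≈ 44543.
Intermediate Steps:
b(A, K) = (-11 + A)/A (b(A, K) = (A - 11)/A = (-11 + A)/A)
b(5, -6) + 348*128 = (-11 + 5)/5 + 348*128 = (⅕)*(-6) + 44544 = -6/5 + 44544 = 222714/5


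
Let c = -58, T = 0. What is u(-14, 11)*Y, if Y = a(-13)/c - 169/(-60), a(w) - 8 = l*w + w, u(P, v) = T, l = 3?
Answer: 0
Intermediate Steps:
u(P, v) = 0
a(w) = 8 + 4*w (a(w) = 8 + (3*w + w) = 8 + 4*w)
Y = 6221/1740 (Y = (8 + 4*(-13))/(-58) - 169/(-60) = (8 - 52)*(-1/58) - 169*(-1/60) = -44*(-1/58) + 169/60 = 22/29 + 169/60 = 6221/1740 ≈ 3.5753)
u(-14, 11)*Y = 0*(6221/1740) = 0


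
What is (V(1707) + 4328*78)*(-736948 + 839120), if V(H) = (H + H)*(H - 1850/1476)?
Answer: 1888445975612/3 ≈ 6.2948e+11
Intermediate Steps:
V(H) = 2*H*(-925/738 + H) (V(H) = (2*H)*(H - 1850*1/1476) = (2*H)*(H - 925/738) = (2*H)*(-925/738 + H) = 2*H*(-925/738 + H))
(V(1707) + 4328*78)*(-736948 + 839120) = ((1/369)*1707*(-925 + 738*1707) + 4328*78)*(-736948 + 839120) = ((1/369)*1707*(-925 + 1259766) + 337584)*102172 = ((1/369)*1707*1258841 + 337584)*102172 = (716280529/123 + 337584)*102172 = (757803361/123)*102172 = 1888445975612/3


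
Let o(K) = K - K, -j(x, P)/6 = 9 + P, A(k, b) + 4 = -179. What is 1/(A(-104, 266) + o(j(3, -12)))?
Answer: -1/183 ≈ -0.0054645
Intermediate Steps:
A(k, b) = -183 (A(k, b) = -4 - 179 = -183)
j(x, P) = -54 - 6*P (j(x, P) = -6*(9 + P) = -54 - 6*P)
o(K) = 0
1/(A(-104, 266) + o(j(3, -12))) = 1/(-183 + 0) = 1/(-183) = -1/183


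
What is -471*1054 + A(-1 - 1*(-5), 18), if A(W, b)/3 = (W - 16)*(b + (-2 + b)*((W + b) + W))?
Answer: -512058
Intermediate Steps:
A(W, b) = 3*(-16 + W)*(b + (-2 + b)*(b + 2*W)) (A(W, b) = 3*((W - 16)*(b + (-2 + b)*((W + b) + W))) = 3*((-16 + W)*(b + (-2 + b)*(b + 2*W))) = 3*(-16 + W)*(b + (-2 + b)*(b + 2*W)))
-471*1054 + A(-1 - 1*(-5), 18) = -471*1054 + (-48*18² - 12*(-1 - 1*(-5))² + 48*18 + 192*(-1 - 1*(-5)) - 99*(-1 - 1*(-5))*18 + 3*(-1 - 1*(-5))*18² + 6*18*(-1 - 1*(-5))²) = -496434 + (-48*324 - 12*(-1 + 5)² + 864 + 192*(-1 + 5) - 99*(-1 + 5)*18 + 3*(-1 + 5)*324 + 6*18*(-1 + 5)²) = -496434 + (-15552 - 12*4² + 864 + 192*4 - 99*4*18 + 3*4*324 + 6*18*4²) = -496434 + (-15552 - 12*16 + 864 + 768 - 7128 + 3888 + 6*18*16) = -496434 + (-15552 - 192 + 864 + 768 - 7128 + 3888 + 1728) = -496434 - 15624 = -512058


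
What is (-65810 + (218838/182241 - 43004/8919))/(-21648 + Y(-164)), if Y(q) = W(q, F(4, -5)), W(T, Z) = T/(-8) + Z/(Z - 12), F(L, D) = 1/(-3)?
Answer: 879563600965952/289039529759823 ≈ 3.0431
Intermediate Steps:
F(L, D) = -1/3
W(T, Z) = -T/8 + Z/(-12 + Z) (W(T, Z) = T*(-1/8) + Z/(-12 + Z) = -T/8 + Z/(-12 + Z))
Y(q) = 1/37 - q/8 (Y(q) = (8*(-1/3) + 12*q - 1*q*(-1/3))/(8*(-12 - 1/3)) = (-8/3 + 12*q + q/3)/(8*(-37/3)) = (1/8)*(-3/37)*(-8/3 + 37*q/3) = 1/37 - q/8)
(-65810 + (218838/182241 - 43004/8919))/(-21648 + Y(-164)) = (-65810 + (218838/182241 - 43004/8919))/(-21648 + (1/37 - 1/8*(-164))) = (-65810 + (218838*(1/182241) - 43004*1/8919))/(-21648 + (1/37 + 41/2)) = (-65810 + (72946/60747 - 43004/8919))/(-21648 + 1519/74) = (-65810 - 653919538/180600831)/(-1600433/74) = -11885994607648/180600831*(-74/1600433) = 879563600965952/289039529759823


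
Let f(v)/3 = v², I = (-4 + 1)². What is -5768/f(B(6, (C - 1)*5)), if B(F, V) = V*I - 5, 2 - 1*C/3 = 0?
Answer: -721/18150 ≈ -0.039725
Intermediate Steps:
C = 6 (C = 6 - 3*0 = 6 + 0 = 6)
I = 9 (I = (-3)² = 9)
B(F, V) = -5 + 9*V (B(F, V) = V*9 - 5 = 9*V - 5 = -5 + 9*V)
f(v) = 3*v²
-5768/f(B(6, (C - 1)*5)) = -5768*1/(3*(-5 + 9*((6 - 1)*5))²) = -5768*1/(3*(-5 + 9*(5*5))²) = -5768*1/(3*(-5 + 9*25)²) = -5768*1/(3*(-5 + 225)²) = -5768/(3*220²) = -5768/(3*48400) = -5768/145200 = -5768*1/145200 = -721/18150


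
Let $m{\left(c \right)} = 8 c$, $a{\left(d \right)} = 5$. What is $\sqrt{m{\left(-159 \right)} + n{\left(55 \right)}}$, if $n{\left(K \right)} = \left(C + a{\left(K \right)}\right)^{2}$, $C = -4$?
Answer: $i \sqrt{1271} \approx 35.651 i$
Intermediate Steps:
$n{\left(K \right)} = 1$ ($n{\left(K \right)} = \left(-4 + 5\right)^{2} = 1^{2} = 1$)
$\sqrt{m{\left(-159 \right)} + n{\left(55 \right)}} = \sqrt{8 \left(-159\right) + 1} = \sqrt{-1272 + 1} = \sqrt{-1271} = i \sqrt{1271}$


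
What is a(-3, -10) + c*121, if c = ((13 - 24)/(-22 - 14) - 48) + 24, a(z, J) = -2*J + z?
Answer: -102601/36 ≈ -2850.0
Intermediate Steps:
a(z, J) = z - 2*J
c = -853/36 (c = (-11/(-36) - 48) + 24 = (-11*(-1/36) - 48) + 24 = (11/36 - 48) + 24 = -1717/36 + 24 = -853/36 ≈ -23.694)
a(-3, -10) + c*121 = (-3 - 2*(-10)) - 853/36*121 = (-3 + 20) - 103213/36 = 17 - 103213/36 = -102601/36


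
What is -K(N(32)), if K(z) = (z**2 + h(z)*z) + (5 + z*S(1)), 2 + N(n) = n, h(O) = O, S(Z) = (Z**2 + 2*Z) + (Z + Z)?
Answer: -1955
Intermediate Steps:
S(Z) = Z**2 + 4*Z (S(Z) = (Z**2 + 2*Z) + 2*Z = Z**2 + 4*Z)
N(n) = -2 + n
K(z) = 5 + 2*z**2 + 5*z (K(z) = (z**2 + z*z) + (5 + z*(1*(4 + 1))) = (z**2 + z**2) + (5 + z*(1*5)) = 2*z**2 + (5 + z*5) = 2*z**2 + (5 + 5*z) = 5 + 2*z**2 + 5*z)
-K(N(32)) = -(5 + 2*(-2 + 32)**2 + 5*(-2 + 32)) = -(5 + 2*30**2 + 5*30) = -(5 + 2*900 + 150) = -(5 + 1800 + 150) = -1*1955 = -1955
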